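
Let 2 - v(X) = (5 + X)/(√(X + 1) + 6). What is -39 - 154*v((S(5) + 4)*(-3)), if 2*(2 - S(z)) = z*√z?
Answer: -39 - 154*(25 + 2*√(-17 + 15*√5/2) - 15*√5/2)/(6 + √(-17 + 15*√5/2)) ≈ -250.84 - 7.6779*I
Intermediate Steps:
S(z) = 2 - z^(3/2)/2 (S(z) = 2 - z*√z/2 = 2 - z^(3/2)/2)
v(X) = 2 - (5 + X)/(6 + √(1 + X)) (v(X) = 2 - (5 + X)/(√(X + 1) + 6) = 2 - (5 + X)/(√(1 + X) + 6) = 2 - (5 + X)/(6 + √(1 + X)))
-39 - 154*v((S(5) + 4)*(-3)) = -39 - 154*(7 - ((2 - 5*√5/2) + 4)*(-3) + 2*√(1 + ((2 - 5*√5/2) + 4)*(-3)))/(6 + √(1 + ((2 - 5*√5/2) + 4)*(-3))) = -39 - 154*(7 - (6 - 5*√5/2)*(-3) + 2*√(1 + (6 - 5*√5/2)*(-3)))/(6 + √(1 + (6 - 5*√5/2)*(-3))) = -39 - 154*(7 - (-18 + 15*√5/2) + 2*√(1 + (-18 + 15*√5/2)))/(6 + √(1 + (-18 + 15*√5/2))) = -39 - 154*(7 + (18 - 15*√5/2) + 2*√(-17 + 15*√5/2))/(6 + √(-17 + 15*√5/2)) = -39 - 154*(25 + 2*√(-17 + 15*√5/2) - 15*√5/2)/(6 + √(-17 + 15*√5/2))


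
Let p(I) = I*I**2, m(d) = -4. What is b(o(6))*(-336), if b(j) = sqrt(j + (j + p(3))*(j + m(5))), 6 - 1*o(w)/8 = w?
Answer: -2016*I*sqrt(3) ≈ -3491.8*I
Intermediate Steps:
o(w) = 48 - 8*w
p(I) = I**3
b(j) = sqrt(j + (-4 + j)*(27 + j)) (b(j) = sqrt(j + (j + 3**3)*(j - 4)) = sqrt(j + (j + 27)*(-4 + j)) = sqrt(j + (27 + j)*(-4 + j)) = sqrt(j + (-4 + j)*(27 + j)))
b(o(6))*(-336) = sqrt(-108 + (48 - 8*6)**2 + 24*(48 - 8*6))*(-336) = sqrt(-108 + (48 - 48)**2 + 24*(48 - 48))*(-336) = sqrt(-108 + 0**2 + 24*0)*(-336) = sqrt(-108 + 0 + 0)*(-336) = sqrt(-108)*(-336) = (6*I*sqrt(3))*(-336) = -2016*I*sqrt(3)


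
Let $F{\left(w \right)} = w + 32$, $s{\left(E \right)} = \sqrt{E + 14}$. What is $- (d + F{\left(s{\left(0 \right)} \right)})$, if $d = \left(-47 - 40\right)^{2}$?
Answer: $-7601 - \sqrt{14} \approx -7604.7$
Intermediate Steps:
$s{\left(E \right)} = \sqrt{14 + E}$
$F{\left(w \right)} = 32 + w$
$d = 7569$ ($d = \left(-87\right)^{2} = 7569$)
$- (d + F{\left(s{\left(0 \right)} \right)}) = - (7569 + \left(32 + \sqrt{14 + 0}\right)) = - (7569 + \left(32 + \sqrt{14}\right)) = - (7601 + \sqrt{14}) = -7601 - \sqrt{14}$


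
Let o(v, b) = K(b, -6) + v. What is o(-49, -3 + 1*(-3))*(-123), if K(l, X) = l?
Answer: 6765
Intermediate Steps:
o(v, b) = b + v
o(-49, -3 + 1*(-3))*(-123) = ((-3 + 1*(-3)) - 49)*(-123) = ((-3 - 3) - 49)*(-123) = (-6 - 49)*(-123) = -55*(-123) = 6765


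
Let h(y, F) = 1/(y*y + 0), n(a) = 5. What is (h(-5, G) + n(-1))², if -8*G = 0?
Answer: 15876/625 ≈ 25.402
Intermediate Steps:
G = 0 (G = -⅛*0 = 0)
h(y, F) = y⁻² (h(y, F) = 1/(y² + 0) = 1/(y²) = y⁻²)
(h(-5, G) + n(-1))² = ((-5)⁻² + 5)² = (1/25 + 5)² = (126/25)² = 15876/625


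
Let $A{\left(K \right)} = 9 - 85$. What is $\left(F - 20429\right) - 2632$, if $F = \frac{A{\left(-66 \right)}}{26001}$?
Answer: $- \frac{599609137}{26001} \approx -23061.0$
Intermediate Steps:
$A{\left(K \right)} = -76$ ($A{\left(K \right)} = 9 - 85 = -76$)
$F = - \frac{76}{26001} \approx -0.002923$
$\left(F - 20429\right) - 2632 = \left(- \frac{76}{26001} - 20429\right) - 2632 = - \frac{531174505}{26001} - 2632 = - \frac{599609137}{26001}$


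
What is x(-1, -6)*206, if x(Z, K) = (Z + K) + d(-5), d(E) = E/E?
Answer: -1236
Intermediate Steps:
d(E) = 1
x(Z, K) = 1 + K + Z (x(Z, K) = (Z + K) + 1 = (K + Z) + 1 = 1 + K + Z)
x(-1, -6)*206 = (1 - 6 - 1)*206 = -6*206 = -1236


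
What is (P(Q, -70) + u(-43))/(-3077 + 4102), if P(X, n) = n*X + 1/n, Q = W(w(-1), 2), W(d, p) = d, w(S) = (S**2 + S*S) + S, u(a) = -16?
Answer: -6021/71750 ≈ -0.083916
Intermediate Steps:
w(S) = S + 2*S**2 (w(S) = (S**2 + S**2) + S = 2*S**2 + S = S + 2*S**2)
Q = 1 (Q = -(1 + 2*(-1)) = -(1 - 2) = -1*(-1) = 1)
P(X, n) = 1/n + X*n (P(X, n) = X*n + 1/n = 1/n + X*n)
(P(Q, -70) + u(-43))/(-3077 + 4102) = ((1/(-70) + 1*(-70)) - 16)/(-3077 + 4102) = ((-1/70 - 70) - 16)/1025 = (-4901/70 - 16)*(1/1025) = -6021/70*1/1025 = -6021/71750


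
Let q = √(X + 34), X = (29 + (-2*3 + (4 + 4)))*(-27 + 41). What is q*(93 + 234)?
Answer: 1962*√13 ≈ 7074.1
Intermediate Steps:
X = 434 (X = (29 + (-6 + 8))*14 = (29 + 2)*14 = 31*14 = 434)
q = 6*√13 (q = √(434 + 34) = √468 = 6*√13 ≈ 21.633)
q*(93 + 234) = (6*√13)*(93 + 234) = (6*√13)*327 = 1962*√13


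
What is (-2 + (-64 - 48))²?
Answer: 12996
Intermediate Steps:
(-2 + (-64 - 48))² = (-2 - 112)² = (-114)² = 12996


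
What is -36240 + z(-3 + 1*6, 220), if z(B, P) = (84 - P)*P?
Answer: -66160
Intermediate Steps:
z(B, P) = P*(84 - P)
-36240 + z(-3 + 1*6, 220) = -36240 + 220*(84 - 1*220) = -36240 + 220*(84 - 220) = -36240 + 220*(-136) = -36240 - 29920 = -66160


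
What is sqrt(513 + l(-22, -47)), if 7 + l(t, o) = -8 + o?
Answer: sqrt(451) ≈ 21.237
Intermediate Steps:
l(t, o) = -15 + o (l(t, o) = -7 + (-8 + o) = -15 + o)
sqrt(513 + l(-22, -47)) = sqrt(513 + (-15 - 47)) = sqrt(513 - 62) = sqrt(451)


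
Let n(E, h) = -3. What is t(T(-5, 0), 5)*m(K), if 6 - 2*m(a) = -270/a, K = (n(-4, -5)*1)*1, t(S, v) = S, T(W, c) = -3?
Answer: 126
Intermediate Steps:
K = -3 (K = -3*1*1 = -3*1 = -3)
m(a) = 3 + 135/a (m(a) = 3 - (-135)/a = 3 + 135/a)
t(T(-5, 0), 5)*m(K) = -3*(3 + 135/(-3)) = -3*(3 + 135*(-⅓)) = -3*(3 - 45) = -3*(-42) = 126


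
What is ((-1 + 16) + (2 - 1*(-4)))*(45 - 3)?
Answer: 882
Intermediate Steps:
((-1 + 16) + (2 - 1*(-4)))*(45 - 3) = (15 + (2 + 4))*42 = (15 + 6)*42 = 21*42 = 882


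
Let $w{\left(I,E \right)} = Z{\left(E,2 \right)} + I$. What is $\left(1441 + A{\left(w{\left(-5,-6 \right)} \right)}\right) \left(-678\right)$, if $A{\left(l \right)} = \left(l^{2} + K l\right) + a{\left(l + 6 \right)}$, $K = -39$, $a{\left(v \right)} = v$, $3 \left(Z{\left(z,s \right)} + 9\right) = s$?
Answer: $- \frac{4335358}{3} \approx -1.4451 \cdot 10^{6}$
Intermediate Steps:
$Z{\left(z,s \right)} = -9 + \frac{s}{3}$
$w{\left(I,E \right)} = - \frac{25}{3} + I$ ($w{\left(I,E \right)} = \left(-9 + \frac{1}{3} \cdot 2\right) + I = \left(-9 + \frac{2}{3}\right) + I = - \frac{25}{3} + I$)
$A{\left(l \right)} = 6 + l^{2} - 38 l$ ($A{\left(l \right)} = \left(l^{2} - 39 l\right) + \left(l + 6\right) = \left(l^{2} - 39 l\right) + \left(6 + l\right) = 6 + l^{2} - 38 l$)
$\left(1441 + A{\left(w{\left(-5,-6 \right)} \right)}\right) \left(-678\right) = \left(1441 + \left(6 + \left(- \frac{25}{3} - 5\right)^{2} - 38 \left(- \frac{25}{3} - 5\right)\right)\right) \left(-678\right) = \left(1441 + \left(6 + \left(- \frac{40}{3}\right)^{2} - - \frac{1520}{3}\right)\right) \left(-678\right) = \left(1441 + \left(6 + \frac{1600}{9} + \frac{1520}{3}\right)\right) \left(-678\right) = \left(1441 + \frac{6214}{9}\right) \left(-678\right) = \frac{19183}{9} \left(-678\right) = - \frac{4335358}{3}$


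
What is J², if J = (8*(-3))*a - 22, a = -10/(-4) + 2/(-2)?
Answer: 3364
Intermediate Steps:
a = 3/2 (a = -10*(-¼) + 2*(-½) = 5/2 - 1 = 3/2 ≈ 1.5000)
J = -58 (J = (8*(-3))*(3/2) - 22 = -24*3/2 - 22 = -36 - 22 = -58)
J² = (-58)² = 3364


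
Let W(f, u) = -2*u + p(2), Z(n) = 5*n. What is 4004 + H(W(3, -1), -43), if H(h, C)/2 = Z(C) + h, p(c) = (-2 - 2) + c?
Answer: 3574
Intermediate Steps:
p(c) = -4 + c
W(f, u) = -2 - 2*u (W(f, u) = -2*u + (-4 + 2) = -2*u - 2 = -2 - 2*u)
H(h, C) = 2*h + 10*C (H(h, C) = 2*(5*C + h) = 2*(h + 5*C) = 2*h + 10*C)
4004 + H(W(3, -1), -43) = 4004 + (2*(-2 - 2*(-1)) + 10*(-43)) = 4004 + (2*(-2 + 2) - 430) = 4004 + (2*0 - 430) = 4004 + (0 - 430) = 4004 - 430 = 3574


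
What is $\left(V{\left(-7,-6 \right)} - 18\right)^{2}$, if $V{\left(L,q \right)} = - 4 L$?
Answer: $100$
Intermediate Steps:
$\left(V{\left(-7,-6 \right)} - 18\right)^{2} = \left(\left(-4\right) \left(-7\right) - 18\right)^{2} = \left(28 - 18\right)^{2} = 10^{2} = 100$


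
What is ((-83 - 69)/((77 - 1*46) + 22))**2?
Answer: 23104/2809 ≈ 8.2250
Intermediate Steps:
((-83 - 69)/((77 - 1*46) + 22))**2 = (-152/((77 - 46) + 22))**2 = (-152/(31 + 22))**2 = (-152/53)**2 = 23104/2809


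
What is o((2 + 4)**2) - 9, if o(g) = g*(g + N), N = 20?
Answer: 2007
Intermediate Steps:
o(g) = g*(20 + g) (o(g) = g*(g + 20) = g*(20 + g))
o((2 + 4)**2) - 9 = (2 + 4)**2*(20 + (2 + 4)**2) - 9 = 6**2*(20 + 6**2) - 9 = 36*(20 + 36) - 9 = 36*56 - 9 = 2016 - 9 = 2007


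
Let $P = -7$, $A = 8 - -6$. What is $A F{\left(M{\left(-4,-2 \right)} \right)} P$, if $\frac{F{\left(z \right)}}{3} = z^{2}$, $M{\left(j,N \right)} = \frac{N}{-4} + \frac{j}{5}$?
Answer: $- \frac{1323}{50} \approx -26.46$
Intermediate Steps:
$A = 14$ ($A = 8 + 6 = 14$)
$M{\left(j,N \right)} = - \frac{N}{4} + \frac{j}{5}$ ($M{\left(j,N \right)} = N \left(- \frac{1}{4}\right) + j \frac{1}{5} = - \frac{N}{4} + \frac{j}{5}$)
$F{\left(z \right)} = 3 z^{2}$
$A F{\left(M{\left(-4,-2 \right)} \right)} P = 14 \cdot 3 \left(\left(- \frac{1}{4}\right) \left(-2\right) + \frac{1}{5} \left(-4\right)\right)^{2} \left(-7\right) = 14 \cdot 3 \left(\frac{1}{2} - \frac{4}{5}\right)^{2} \left(-7\right) = 14 \cdot 3 \left(- \frac{3}{10}\right)^{2} \left(-7\right) = 14 \cdot 3 \cdot \frac{9}{100} \left(-7\right) = 14 \cdot \frac{27}{100} \left(-7\right) = \frac{189}{50} \left(-7\right) = - \frac{1323}{50}$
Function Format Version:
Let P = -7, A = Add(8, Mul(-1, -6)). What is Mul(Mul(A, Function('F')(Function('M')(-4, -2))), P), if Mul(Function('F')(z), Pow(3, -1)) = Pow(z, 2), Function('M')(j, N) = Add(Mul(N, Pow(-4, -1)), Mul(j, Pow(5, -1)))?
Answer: Rational(-1323, 50) ≈ -26.460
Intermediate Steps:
A = 14 (A = Add(8, 6) = 14)
Function('M')(j, N) = Add(Mul(Rational(-1, 4), N), Mul(Rational(1, 5), j)) (Function('M')(j, N) = Add(Mul(N, Rational(-1, 4)), Mul(j, Rational(1, 5))) = Add(Mul(Rational(-1, 4), N), Mul(Rational(1, 5), j)))
Function('F')(z) = Mul(3, Pow(z, 2))
Mul(Mul(A, Function('F')(Function('M')(-4, -2))), P) = Mul(Mul(14, Mul(3, Pow(Add(Mul(Rational(-1, 4), -2), Mul(Rational(1, 5), -4)), 2))), -7) = Mul(Mul(14, Mul(3, Pow(Add(Rational(1, 2), Rational(-4, 5)), 2))), -7) = Mul(Mul(14, Mul(3, Pow(Rational(-3, 10), 2))), -7) = Mul(Mul(14, Mul(3, Rational(9, 100))), -7) = Mul(Mul(14, Rational(27, 100)), -7) = Mul(Rational(189, 50), -7) = Rational(-1323, 50)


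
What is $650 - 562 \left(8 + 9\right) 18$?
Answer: $-171322$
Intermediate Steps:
$650 - 562 \left(8 + 9\right) 18 = 650 - 562 \cdot 17 \cdot 18 = 650 - 171972 = -171322$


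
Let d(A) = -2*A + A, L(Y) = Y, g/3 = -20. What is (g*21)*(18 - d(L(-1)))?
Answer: -21420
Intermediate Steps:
g = -60 (g = 3*(-20) = -60)
d(A) = -A
(g*21)*(18 - d(L(-1))) = (-60*21)*(18 - (-1)*(-1)) = -1260*(18 - 1*1) = -1260*(18 - 1) = -1260*17 = -21420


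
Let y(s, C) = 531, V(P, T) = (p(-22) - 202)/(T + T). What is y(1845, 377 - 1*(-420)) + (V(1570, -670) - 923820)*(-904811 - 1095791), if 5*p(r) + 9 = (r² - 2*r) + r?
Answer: 6191456556418437/3350 ≈ 1.8482e+12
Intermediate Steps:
p(r) = -9/5 - r/5 + r²/5 (p(r) = -9/5 + ((r² - 2*r) + r)/5 = -9/5 + (r² - r)/5 = -9/5 + (-r/5 + r²/5) = -9/5 - r/5 + r²/5)
V(P, T) = -513/(10*T) (V(P, T) = ((-9/5 - ⅕*(-22) + (⅕)*(-22)²) - 202)/(T + T) = ((-9/5 + 22/5 + (⅕)*484) - 202)/((2*T)) = ((-9/5 + 22/5 + 484/5) - 202)*(1/(2*T)) = (497/5 - 202)*(1/(2*T)) = -513/(10*T))
y(1845, 377 - 1*(-420)) + (V(1570, -670) - 923820)*(-904811 - 1095791) = 531 + (-513/10/(-670) - 923820)*(-904811 - 1095791) = 531 + (-513/10*(-1/670) - 923820)*(-2000602) = 531 + (513/6700 - 923820)*(-2000602) = 531 - 6189593487/6700*(-2000602) = 531 + 6191456554639587/3350 = 6191456556418437/3350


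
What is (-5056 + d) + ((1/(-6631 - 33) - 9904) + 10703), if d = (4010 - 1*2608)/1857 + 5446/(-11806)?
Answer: -310952016733999/73049908344 ≈ -4256.7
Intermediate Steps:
d = 3219395/10961871 (d = (4010 - 2608)*(1/1857) + 5446*(-1/11806) = 1402*(1/1857) - 2723/5903 = 1402/1857 - 2723/5903 = 3219395/10961871 ≈ 0.29369)
(-5056 + d) + ((1/(-6631 - 33) - 9904) + 10703) = (-5056 + 3219395/10961871) + ((1/(-6631 - 33) - 9904) + 10703) = -55420000381/10961871 + ((1/(-6664) - 9904) + 10703) = -55420000381/10961871 + ((-1/6664 - 9904) + 10703) = -55420000381/10961871 + (-66000257/6664 + 10703) = -55420000381/10961871 + 5324535/6664 = -310952016733999/73049908344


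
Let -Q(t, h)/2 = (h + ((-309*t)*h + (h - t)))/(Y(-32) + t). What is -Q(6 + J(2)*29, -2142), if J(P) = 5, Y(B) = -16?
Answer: 199878286/135 ≈ 1.4806e+6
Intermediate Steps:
Q(t, h) = -2*(-t + 2*h - 309*h*t)/(-16 + t) (Q(t, h) = -2*(h + ((-309*t)*h + (h - t)))/(-16 + t) = -2*(h + (-309*h*t + (h - t)))/(-16 + t) = -2*(h + (h - t - 309*h*t))/(-16 + t) = -2*(-t + 2*h - 309*h*t)/(-16 + t))
-Q(6 + J(2)*29, -2142) = -2*((6 + 5*29) - 2*(-2142) + 309*(-2142)*(6 + 5*29))/(-16 + (6 + 5*29)) = -2*((6 + 145) + 4284 + 309*(-2142)*(6 + 145))/(-16 + (6 + 145)) = -2*(151 + 4284 + 309*(-2142)*151)/(-16 + 151) = -2*(151 + 4284 - 99943578)/135 = -2*(-99939143)/135 = -1*(-199878286/135) = 199878286/135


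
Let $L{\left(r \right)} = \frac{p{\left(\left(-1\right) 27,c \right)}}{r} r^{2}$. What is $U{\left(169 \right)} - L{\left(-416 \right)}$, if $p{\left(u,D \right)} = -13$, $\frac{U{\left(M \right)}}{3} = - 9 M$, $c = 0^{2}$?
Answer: $-9971$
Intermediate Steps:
$c = 0$
$U{\left(M \right)} = - 27 M$ ($U{\left(M \right)} = 3 \left(- 9 M\right) = - 27 M$)
$L{\left(r \right)} = - 13 r$ ($L{\left(r \right)} = - \frac{13}{r} r^{2} = - 13 r$)
$U{\left(169 \right)} - L{\left(-416 \right)} = \left(-27\right) 169 - \left(-13\right) \left(-416\right) = -4563 - 5408 = -9971$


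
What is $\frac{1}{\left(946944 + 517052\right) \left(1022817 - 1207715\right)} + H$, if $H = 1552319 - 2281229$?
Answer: $- \frac{197308598631515281}{270689932408} \approx -7.2891 \cdot 10^{5}$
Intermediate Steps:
$H = -728910$ ($H = 1552319 - 2281229 = -728910$)
$\frac{1}{\left(946944 + 517052\right) \left(1022817 - 1207715\right)} + H = \frac{1}{\left(946944 + 517052\right) \left(1022817 - 1207715\right)} - 728910 = \frac{1}{1463996 \left(-184898\right)} - 728910 = \frac{1}{-270689932408} - 728910 = - \frac{1}{270689932408} - 728910 = - \frac{197308598631515281}{270689932408}$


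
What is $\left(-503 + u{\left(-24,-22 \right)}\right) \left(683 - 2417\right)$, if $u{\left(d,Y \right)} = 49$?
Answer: $787236$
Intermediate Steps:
$\left(-503 + u{\left(-24,-22 \right)}\right) \left(683 - 2417\right) = \left(-503 + 49\right) \left(683 - 2417\right) = \left(-454\right) \left(-1734\right) = 787236$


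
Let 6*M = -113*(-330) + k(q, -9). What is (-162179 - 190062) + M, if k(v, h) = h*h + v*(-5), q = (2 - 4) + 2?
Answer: -692025/2 ≈ -3.4601e+5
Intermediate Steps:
q = 0 (q = -2 + 2 = 0)
k(v, h) = h² - 5*v
M = 12457/2 (M = (-113*(-330) + ((-9)² - 5*0))/6 = (37290 + (81 + 0))/6 = (37290 + 81)/6 = (⅙)*37371 = 12457/2 ≈ 6228.5)
(-162179 - 190062) + M = (-162179 - 190062) + 12457/2 = -352241 + 12457/2 = -692025/2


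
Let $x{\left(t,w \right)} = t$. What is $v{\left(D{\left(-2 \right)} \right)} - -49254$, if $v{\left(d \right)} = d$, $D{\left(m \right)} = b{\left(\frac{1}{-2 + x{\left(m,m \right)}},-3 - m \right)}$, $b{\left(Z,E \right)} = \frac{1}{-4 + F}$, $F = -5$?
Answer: $\frac{443285}{9} \approx 49254.0$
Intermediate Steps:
$b{\left(Z,E \right)} = - \frac{1}{9}$ ($b{\left(Z,E \right)} = \frac{1}{-4 - 5} = \frac{1}{-9} = - \frac{1}{9}$)
$D{\left(m \right)} = - \frac{1}{9}$
$v{\left(D{\left(-2 \right)} \right)} - -49254 = - \frac{1}{9} - -49254 = - \frac{1}{9} + 49254 = \frac{443285}{9}$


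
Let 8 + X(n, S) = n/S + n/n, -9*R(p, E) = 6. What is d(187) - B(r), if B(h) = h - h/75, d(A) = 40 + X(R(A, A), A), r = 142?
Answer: -1502221/14025 ≈ -107.11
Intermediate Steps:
R(p, E) = -2/3 (R(p, E) = -1/9*6 = -2/3)
X(n, S) = -7 + n/S (X(n, S) = -8 + (n/S + n/n) = -8 + (n/S + 1) = -8 + (1 + n/S) = -7 + n/S)
d(A) = 33 - 2/(3*A) (d(A) = 40 + (-7 - 2/(3*A)) = 33 - 2/(3*A))
B(h) = 74*h/75 (B(h) = h - h/75 = 74*h/75)
d(187) - B(r) = (33 - 2/3/187) - 74*142/75 = (33 - 2/3*1/187) - 1*10508/75 = (33 - 2/561) - 10508/75 = 18511/561 - 10508/75 = -1502221/14025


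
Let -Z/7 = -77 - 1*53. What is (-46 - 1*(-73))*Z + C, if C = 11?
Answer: 24581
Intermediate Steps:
Z = 910 (Z = -7*(-77 - 1*53) = -7*(-77 - 53) = -7*(-130) = 910)
(-46 - 1*(-73))*Z + C = (-46 - 1*(-73))*910 + 11 = (-46 + 73)*910 + 11 = 27*910 + 11 = 24570 + 11 = 24581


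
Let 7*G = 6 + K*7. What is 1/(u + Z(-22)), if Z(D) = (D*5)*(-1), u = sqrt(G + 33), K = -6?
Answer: 154/16901 - sqrt(1365)/84505 ≈ 0.0086747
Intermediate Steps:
G = -36/7 (G = (6 - 6*7)/7 = (6 - 42)/7 = (1/7)*(-36) = -36/7 ≈ -5.1429)
u = sqrt(1365)/7 (u = sqrt(-36/7 + 33) = sqrt(195/7) = sqrt(1365)/7 ≈ 5.2780)
Z(D) = -5*D (Z(D) = (5*D)*(-1) = -5*D)
1/(u + Z(-22)) = 1/(sqrt(1365)/7 - 5*(-22)) = 1/(sqrt(1365)/7 + 110) = 1/(110 + sqrt(1365)/7)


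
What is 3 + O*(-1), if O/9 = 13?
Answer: -114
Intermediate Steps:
O = 117 (O = 9*13 = 117)
3 + O*(-1) = 3 + 117*(-1) = 3 - 117 = -114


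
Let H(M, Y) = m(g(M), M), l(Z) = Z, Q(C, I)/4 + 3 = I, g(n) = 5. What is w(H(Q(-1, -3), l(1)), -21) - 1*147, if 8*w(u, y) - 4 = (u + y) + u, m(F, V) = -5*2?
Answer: -1213/8 ≈ -151.63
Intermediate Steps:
m(F, V) = -10
Q(C, I) = -12 + 4*I
H(M, Y) = -10
w(u, y) = ½ + u/4 + y/8 (w(u, y) = ½ + ((u + y) + u)/8 = ½ + (y + 2*u)/8 = ½ + (u/4 + y/8) = ½ + u/4 + y/8)
w(H(Q(-1, -3), l(1)), -21) - 1*147 = (½ + (¼)*(-10) + (⅛)*(-21)) - 1*147 = (½ - 5/2 - 21/8) - 147 = -37/8 - 147 = -1213/8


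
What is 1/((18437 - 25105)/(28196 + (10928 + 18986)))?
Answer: -29055/3334 ≈ -8.7148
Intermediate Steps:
1/((18437 - 25105)/(28196 + (10928 + 18986))) = 1/(-6668/(28196 + 29914)) = 1/(-6668/58110) = 1/(-6668*1/58110) = 1/(-3334/29055) = -29055/3334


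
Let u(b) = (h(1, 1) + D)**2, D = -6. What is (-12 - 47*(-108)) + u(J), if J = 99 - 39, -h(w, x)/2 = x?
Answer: 5128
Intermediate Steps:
h(w, x) = -2*x
J = 60
u(b) = 64 (u(b) = (-2*1 - 6)**2 = (-2 - 6)**2 = (-8)**2 = 64)
(-12 - 47*(-108)) + u(J) = (-12 - 47*(-108)) + 64 = (-12 + 5076) + 64 = 5064 + 64 = 5128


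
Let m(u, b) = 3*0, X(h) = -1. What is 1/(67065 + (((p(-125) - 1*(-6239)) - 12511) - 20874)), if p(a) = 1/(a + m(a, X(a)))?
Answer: 125/4989874 ≈ 2.5051e-5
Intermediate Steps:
m(u, b) = 0
p(a) = 1/a (p(a) = 1/(a + 0) = 1/a)
1/(67065 + (((p(-125) - 1*(-6239)) - 12511) - 20874)) = 1/(67065 + (((1/(-125) - 1*(-6239)) - 12511) - 20874)) = 1/(67065 + (((-1/125 + 6239) - 12511) - 20874)) = 1/(67065 + ((779874/125 - 12511) - 20874)) = 1/(67065 + (-784001/125 - 20874)) = 1/(67065 - 3393251/125) = 1/(4989874/125) = 125/4989874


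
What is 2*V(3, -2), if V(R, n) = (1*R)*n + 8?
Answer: 4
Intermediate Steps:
V(R, n) = 8 + R*n (V(R, n) = R*n + 8 = 8 + R*n)
2*V(3, -2) = 2*(8 + 3*(-2)) = 2*(8 - 6) = 2*2 = 4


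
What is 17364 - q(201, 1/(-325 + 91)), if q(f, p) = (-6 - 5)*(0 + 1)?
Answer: 17375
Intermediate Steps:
q(f, p) = -11 (q(f, p) = -11*1 = -11)
17364 - q(201, 1/(-325 + 91)) = 17364 - 1*(-11) = 17364 + 11 = 17375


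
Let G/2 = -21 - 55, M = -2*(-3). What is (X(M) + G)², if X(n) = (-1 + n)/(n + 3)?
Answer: 1857769/81 ≈ 22935.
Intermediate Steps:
M = 6
X(n) = (-1 + n)/(3 + n)
G = -152 (G = 2*(-21 - 55) = 2*(-76) = -152)
(X(M) + G)² = ((-1 + 6)/(3 + 6) - 152)² = (5/9 - 152)² = (-1363/9)² = 1857769/81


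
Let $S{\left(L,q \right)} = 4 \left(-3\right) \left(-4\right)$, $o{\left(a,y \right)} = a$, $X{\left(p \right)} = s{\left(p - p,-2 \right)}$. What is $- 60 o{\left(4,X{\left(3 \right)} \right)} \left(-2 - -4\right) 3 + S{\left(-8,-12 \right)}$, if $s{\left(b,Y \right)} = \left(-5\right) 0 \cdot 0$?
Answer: $-1392$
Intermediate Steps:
$s{\left(b,Y \right)} = 0$ ($s{\left(b,Y \right)} = 0 \cdot 0 = 0$)
$X{\left(p \right)} = 0$
$S{\left(L,q \right)} = 48$ ($S{\left(L,q \right)} = \left(-12\right) \left(-4\right) = 48$)
$- 60 o{\left(4,X{\left(3 \right)} \right)} \left(-2 - -4\right) 3 + S{\left(-8,-12 \right)} = - 60 \cdot 4 \left(-2 - -4\right) 3 + 48 = - 60 \cdot 4 \left(-2 + 4\right) 3 + 48 = - 60 \cdot 4 \cdot 2 \cdot 3 + 48 = - 60 \cdot 8 \cdot 3 + 48 = \left(-60\right) 24 + 48 = -1440 + 48 = -1392$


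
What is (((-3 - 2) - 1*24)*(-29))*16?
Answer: 13456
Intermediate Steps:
(((-3 - 2) - 1*24)*(-29))*16 = ((-5 - 24)*(-29))*16 = -29*(-29)*16 = 841*16 = 13456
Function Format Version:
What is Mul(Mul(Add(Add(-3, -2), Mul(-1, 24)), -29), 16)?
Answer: 13456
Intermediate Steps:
Mul(Mul(Add(Add(-3, -2), Mul(-1, 24)), -29), 16) = Mul(Mul(Add(-5, -24), -29), 16) = Mul(Mul(-29, -29), 16) = Mul(841, 16) = 13456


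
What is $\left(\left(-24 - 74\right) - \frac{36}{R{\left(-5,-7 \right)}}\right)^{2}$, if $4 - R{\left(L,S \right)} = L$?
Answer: $10404$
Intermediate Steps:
$R{\left(L,S \right)} = 4 - L$
$\left(\left(-24 - 74\right) - \frac{36}{R{\left(-5,-7 \right)}}\right)^{2} = \left(\left(-24 - 74\right) - \frac{36}{4 - -5}\right)^{2} = \left(-98 - \frac{36}{4 + 5}\right)^{2} = \left(-98 - \frac{36}{9}\right)^{2} = \left(-98 - 4\right)^{2} = \left(-102\right)^{2} = 10404$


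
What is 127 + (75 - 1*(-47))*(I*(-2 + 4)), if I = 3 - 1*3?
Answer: 127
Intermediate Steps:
I = 0 (I = 3 - 3 = 0)
127 + (75 - 1*(-47))*(I*(-2 + 4)) = 127 + (75 - 1*(-47))*(0*(-2 + 4)) = 127 + (75 + 47)*(0*2) = 127 + 122*0 = 127 + 0 = 127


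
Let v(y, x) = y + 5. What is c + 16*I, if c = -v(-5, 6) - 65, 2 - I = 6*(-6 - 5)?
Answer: 1023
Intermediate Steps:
v(y, x) = 5 + y
I = 68 (I = 2 - 6*(-6 - 5) = 2 - 6*(-11) = 2 - 1*(-66) = 2 + 66 = 68)
c = -65 (c = -(5 - 5) - 65 = -1*0 - 65 = 0 - 65 = -65)
c + 16*I = -65 + 16*68 = -65 + 1088 = 1023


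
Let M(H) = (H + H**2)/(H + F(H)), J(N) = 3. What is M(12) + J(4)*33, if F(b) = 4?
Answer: 435/4 ≈ 108.75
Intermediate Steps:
M(H) = (H + H**2)/(4 + H) (M(H) = (H + H**2)/(H + 4) = (H + H**2)/(4 + H))
M(12) + J(4)*33 = 12*(1 + 12)/(4 + 12) + 3*33 = 12*13/16 + 99 = 12*(1/16)*13 + 99 = 39/4 + 99 = 435/4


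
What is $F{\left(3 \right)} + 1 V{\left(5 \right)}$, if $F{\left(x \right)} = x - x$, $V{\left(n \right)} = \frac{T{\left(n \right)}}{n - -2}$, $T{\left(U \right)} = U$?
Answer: $\frac{5}{7} \approx 0.71429$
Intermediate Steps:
$V{\left(n \right)} = \frac{n}{2 + n}$ ($V{\left(n \right)} = \frac{n}{n - -2} = \frac{n}{n + 2} = \frac{n}{2 + n}$)
$F{\left(x \right)} = 0$
$F{\left(3 \right)} + 1 V{\left(5 \right)} = 0 + 1 \frac{5}{2 + 5} = 0 + 1 \cdot \frac{5}{7} = 0 + \frac{5}{7} = \frac{5}{7}$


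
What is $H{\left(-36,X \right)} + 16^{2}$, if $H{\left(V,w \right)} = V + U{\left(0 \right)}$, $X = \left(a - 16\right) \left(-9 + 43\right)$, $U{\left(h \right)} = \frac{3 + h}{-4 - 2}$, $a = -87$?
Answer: $\frac{439}{2} \approx 219.5$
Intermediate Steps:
$U{\left(h \right)} = - \frac{1}{2} - \frac{h}{6}$ ($U{\left(h \right)} = \frac{3 + h}{-6} = \left(3 + h\right) \left(- \frac{1}{6}\right) = - \frac{1}{2} - \frac{h}{6}$)
$X = -3502$ ($X = \left(-87 - 16\right) \left(-9 + 43\right) = \left(-103\right) 34 = -3502$)
$H{\left(V,w \right)} = - \frac{1}{2} + V$ ($H{\left(V,w \right)} = V - \frac{1}{2} = - \frac{1}{2} + V$)
$H{\left(-36,X \right)} + 16^{2} = \left(- \frac{1}{2} - 36\right) + 16^{2} = - \frac{73}{2} + 256 = \frac{439}{2}$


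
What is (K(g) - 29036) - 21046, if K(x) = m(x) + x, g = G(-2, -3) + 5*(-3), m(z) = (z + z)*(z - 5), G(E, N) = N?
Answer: -49272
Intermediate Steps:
m(z) = 2*z*(-5 + z) (m(z) = (2*z)*(-5 + z) = 2*z*(-5 + z))
g = -18 (g = -3 + 5*(-3) = -3 - 15 = -18)
K(x) = x + 2*x*(-5 + x) (K(x) = 2*x*(-5 + x) + x = x + 2*x*(-5 + x))
(K(g) - 29036) - 21046 = (-18*(-9 + 2*(-18)) - 29036) - 21046 = (-18*(-9 - 36) - 29036) - 21046 = (-18*(-45) - 29036) - 21046 = (810 - 29036) - 21046 = -28226 - 21046 = -49272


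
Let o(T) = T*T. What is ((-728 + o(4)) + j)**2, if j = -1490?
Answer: 4848804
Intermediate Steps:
o(T) = T**2
((-728 + o(4)) + j)**2 = ((-728 + 4**2) - 1490)**2 = ((-728 + 16) - 1490)**2 = (-712 - 1490)**2 = (-2202)**2 = 4848804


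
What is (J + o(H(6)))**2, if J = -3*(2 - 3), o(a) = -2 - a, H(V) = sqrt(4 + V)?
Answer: (1 - sqrt(10))**2 ≈ 4.6754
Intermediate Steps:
J = 3 (J = -3*(-1) = 3)
(J + o(H(6)))**2 = (3 + (-2 - sqrt(4 + 6)))**2 = (3 + (-2 - sqrt(10)))**2 = (1 - sqrt(10))**2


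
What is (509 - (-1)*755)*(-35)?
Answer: -44240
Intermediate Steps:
(509 - (-1)*755)*(-35) = (509 - 1*(-755))*(-35) = (509 + 755)*(-35) = 1264*(-35) = -44240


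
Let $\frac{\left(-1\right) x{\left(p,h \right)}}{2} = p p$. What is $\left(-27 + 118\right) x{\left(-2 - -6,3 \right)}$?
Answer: $-2912$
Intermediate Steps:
$x{\left(p,h \right)} = - 2 p^{2}$ ($x{\left(p,h \right)} = - 2 p p = - 2 p^{2}$)
$\left(-27 + 118\right) x{\left(-2 - -6,3 \right)} = \left(-27 + 118\right) \left(- 2 \left(-2 - -6\right)^{2}\right) = 91 \left(- 2 \left(-2 + 6\right)^{2}\right) = 91 \left(- 2 \cdot 4^{2}\right) = 91 \left(\left(-2\right) 16\right) = 91 \left(-32\right) = -2912$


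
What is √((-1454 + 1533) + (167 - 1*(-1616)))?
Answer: 7*√38 ≈ 43.151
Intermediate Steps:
√((-1454 + 1533) + (167 - 1*(-1616))) = √(79 + (167 + 1616)) = √(79 + 1783) = √1862 = 7*√38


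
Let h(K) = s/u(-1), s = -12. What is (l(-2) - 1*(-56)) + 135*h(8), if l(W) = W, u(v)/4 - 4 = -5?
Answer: 459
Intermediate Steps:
u(v) = -4 (u(v) = 16 + 4*(-5) = 16 - 20 = -4)
h(K) = 3 (h(K) = -12/(-4) = -12*(-¼) = 3)
(l(-2) - 1*(-56)) + 135*h(8) = (-2 - 1*(-56)) + 135*3 = (-2 + 56) + 405 = 54 + 405 = 459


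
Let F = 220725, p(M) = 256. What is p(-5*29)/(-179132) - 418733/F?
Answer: -18766246339/9884727675 ≈ -1.8985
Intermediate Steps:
p(-5*29)/(-179132) - 418733/F = 256/(-179132) - 418733/220725 = 256*(-1/179132) - 418733*1/220725 = -64/44783 - 418733/220725 = -18766246339/9884727675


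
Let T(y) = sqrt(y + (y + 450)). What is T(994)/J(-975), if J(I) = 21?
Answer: sqrt(2438)/21 ≈ 2.3512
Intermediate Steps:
T(y) = sqrt(450 + 2*y) (T(y) = sqrt(y + (450 + y)) = sqrt(450 + 2*y))
T(994)/J(-975) = sqrt(450 + 2*994)/21 = sqrt(450 + 1988)*(1/21) = sqrt(2438)*(1/21) = sqrt(2438)/21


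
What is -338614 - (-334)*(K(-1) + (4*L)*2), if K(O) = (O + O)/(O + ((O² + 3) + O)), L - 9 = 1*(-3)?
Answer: -322916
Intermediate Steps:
L = 6 (L = 9 + 1*(-3) = 9 - 3 = 6)
K(O) = 2*O/(3 + O² + 2*O) (K(O) = (2*O)/(O + ((3 + O²) + O)) = (2*O)/(O + (3 + O + O²)) = (2*O)/(3 + O² + 2*O) = 2*O/(3 + O² + 2*O))
-338614 - (-334)*(K(-1) + (4*L)*2) = -338614 - (-334)*(2*(-1)/(3 + (-1)² + 2*(-1)) + (4*6)*2) = -338614 - (-334)*(2*(-1)/(3 + 1 - 2) + 24*2) = -338614 - (-334)*(2*(-1)/2 + 48) = -338614 - (-334)*(2*(-1)*(½) + 48) = -338614 - (-334)*(-1 + 48) = -338614 - (-334)*47 = -338614 - 1*(-15698) = -338614 + 15698 = -322916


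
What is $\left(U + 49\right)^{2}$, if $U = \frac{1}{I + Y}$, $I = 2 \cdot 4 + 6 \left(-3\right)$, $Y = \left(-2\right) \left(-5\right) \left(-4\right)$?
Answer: $\frac{5997601}{2500} \approx 2399.0$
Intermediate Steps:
$Y = -40$ ($Y = 10 \left(-4\right) = -40$)
$I = -10$ ($I = 8 - 18 = -10$)
$U = - \frac{1}{50}$ ($U = \frac{1}{-10 - 40} = \frac{1}{-50} = - \frac{1}{50} \approx -0.02$)
$\left(U + 49\right)^{2} = \left(- \frac{1}{50} + 49\right)^{2} = \left(\frac{2449}{50}\right)^{2} = \frac{5997601}{2500}$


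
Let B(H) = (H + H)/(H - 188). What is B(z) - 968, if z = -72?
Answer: -62884/65 ≈ -967.45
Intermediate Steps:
B(H) = 2*H/(-188 + H) (B(H) = (2*H)/(-188 + H) = 2*H/(-188 + H))
B(z) - 968 = 2*(-72)/(-188 - 72) - 968 = 2*(-72)/(-260) - 968 = 2*(-72)*(-1/260) - 968 = 36/65 - 968 = -62884/65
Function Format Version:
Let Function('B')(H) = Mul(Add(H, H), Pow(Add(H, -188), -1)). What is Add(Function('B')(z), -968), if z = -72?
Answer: Rational(-62884, 65) ≈ -967.45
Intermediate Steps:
Function('B')(H) = Mul(2, H, Pow(Add(-188, H), -1)) (Function('B')(H) = Mul(Mul(2, H), Pow(Add(-188, H), -1)) = Mul(2, H, Pow(Add(-188, H), -1)))
Add(Function('B')(z), -968) = Add(Mul(2, -72, Pow(Add(-188, -72), -1)), -968) = Add(Mul(2, -72, Pow(-260, -1)), -968) = Add(Mul(2, -72, Rational(-1, 260)), -968) = Add(Rational(36, 65), -968) = Rational(-62884, 65)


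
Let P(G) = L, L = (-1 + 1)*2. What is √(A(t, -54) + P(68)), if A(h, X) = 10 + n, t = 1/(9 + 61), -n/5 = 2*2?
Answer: I*√10 ≈ 3.1623*I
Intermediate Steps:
L = 0 (L = 0*2 = 0)
n = -20 (n = -10*2 = -5*4 = -20)
P(G) = 0
t = 1/70 ≈ 0.014286
A(h, X) = -10 (A(h, X) = 10 - 20 = -10)
√(A(t, -54) + P(68)) = √(-10 + 0) = √(-10) = I*√10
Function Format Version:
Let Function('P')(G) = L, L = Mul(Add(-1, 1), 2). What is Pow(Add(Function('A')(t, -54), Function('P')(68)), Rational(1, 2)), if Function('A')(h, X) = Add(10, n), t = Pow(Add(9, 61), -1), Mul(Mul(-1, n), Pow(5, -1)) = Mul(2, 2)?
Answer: Mul(I, Pow(10, Rational(1, 2))) ≈ Mul(3.1623, I)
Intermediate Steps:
L = 0 (L = Mul(0, 2) = 0)
n = -20 (n = Mul(-5, Mul(2, 2)) = Mul(-5, 4) = -20)
Function('P')(G) = 0
t = Rational(1, 70) (t = Pow(70, -1) = Rational(1, 70) ≈ 0.014286)
Function('A')(h, X) = -10 (Function('A')(h, X) = Add(10, -20) = -10)
Pow(Add(Function('A')(t, -54), Function('P')(68)), Rational(1, 2)) = Pow(Add(-10, 0), Rational(1, 2)) = Pow(-10, Rational(1, 2)) = Mul(I, Pow(10, Rational(1, 2)))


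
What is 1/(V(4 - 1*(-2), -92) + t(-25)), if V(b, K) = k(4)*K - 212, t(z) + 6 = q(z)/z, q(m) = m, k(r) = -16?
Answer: 1/1255 ≈ 0.00079681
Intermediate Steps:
t(z) = -5 (t(z) = -6 + z/z = -6 + 1 = -5)
V(b, K) = -212 - 16*K (V(b, K) = -16*K - 212 = -212 - 16*K)
1/(V(4 - 1*(-2), -92) + t(-25)) = 1/((-212 - 16*(-92)) - 5) = 1/((-212 + 1472) - 5) = 1/(1260 - 5) = 1/1255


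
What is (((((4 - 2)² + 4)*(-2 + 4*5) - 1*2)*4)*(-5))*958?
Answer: -2720720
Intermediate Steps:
(((((4 - 2)² + 4)*(-2 + 4*5) - 1*2)*4)*(-5))*958 = ((((2² + 4)*(-2 + 20) - 2)*4)*(-5))*958 = ((((4 + 4)*18 - 2)*4)*(-5))*958 = (((8*18 - 2)*4)*(-5))*958 = (((144 - 2)*4)*(-5))*958 = ((142*4)*(-5))*958 = (568*(-5))*958 = -2840*958 = -2720720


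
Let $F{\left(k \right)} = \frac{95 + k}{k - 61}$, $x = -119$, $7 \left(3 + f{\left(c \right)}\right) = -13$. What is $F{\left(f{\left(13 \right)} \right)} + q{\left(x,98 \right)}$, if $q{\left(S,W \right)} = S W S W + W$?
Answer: $\frac{62697079031}{461} \approx 1.36 \cdot 10^{8}$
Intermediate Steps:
$f{\left(c \right)} = - \frac{34}{7}$ ($f{\left(c \right)} = -3 + \frac{1}{7} \left(-13\right) = -3 - \frac{13}{7} = - \frac{34}{7}$)
$q{\left(S,W \right)} = W + S^{2} W^{2}$ ($q{\left(S,W \right)} = W S^{2} W + W = S^{2} W^{2} + W = W + S^{2} W^{2}$)
$F{\left(k \right)} = \frac{95 + k}{-61 + k}$
$F{\left(f{\left(13 \right)} \right)} + q{\left(x,98 \right)} = \frac{95 - \frac{34}{7}}{-61 - \frac{34}{7}} + 98 \left(1 + 98 \left(-119\right)^{2}\right) = \frac{1}{- \frac{461}{7}} \cdot \frac{631}{7} + 98 \left(1 + 98 \cdot 14161\right) = \left(- \frac{7}{461}\right) \frac{631}{7} + 98 \left(1 + 1387778\right) = - \frac{631}{461} + 98 \cdot 1387779 = - \frac{631}{461} + 136002342 = \frac{62697079031}{461}$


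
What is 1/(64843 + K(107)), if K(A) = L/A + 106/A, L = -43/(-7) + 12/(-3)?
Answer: 749/48568164 ≈ 1.5422e-5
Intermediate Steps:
L = 15/7 (L = -43*(-1/7) + 12*(-1/3) = 43/7 - 4 = 15/7 ≈ 2.1429)
K(A) = 757/(7*A) (K(A) = 15/(7*A) + 106/A = 757/(7*A))
1/(64843 + K(107)) = 1/(64843 + (757/7)/107) = 1/(64843 + (757/7)*(1/107)) = 1/(64843 + 757/749) = 1/(48568164/749) = 749/48568164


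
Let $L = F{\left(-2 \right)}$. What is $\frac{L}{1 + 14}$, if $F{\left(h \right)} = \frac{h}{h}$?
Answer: $\frac{1}{15} \approx 0.066667$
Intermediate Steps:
$F{\left(h \right)} = 1$
$L = 1$
$\frac{L}{1 + 14} = \frac{1}{1 + 14} \cdot 1 = \frac{1}{15} \cdot 1 = \frac{1}{15}$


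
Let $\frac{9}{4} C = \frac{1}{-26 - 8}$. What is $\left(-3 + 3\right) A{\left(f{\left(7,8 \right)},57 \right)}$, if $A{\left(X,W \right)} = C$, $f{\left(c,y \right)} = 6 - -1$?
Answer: $0$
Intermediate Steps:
$f{\left(c,y \right)} = 7$ ($f{\left(c,y \right)} = 6 + 1 = 7$)
$C = - \frac{2}{153}$ ($C = \frac{4}{9 \left(-26 - 8\right)} = \frac{4}{9 \left(-34\right)} = \frac{4}{9} \left(- \frac{1}{34}\right) = - \frac{2}{153} \approx -0.013072$)
$A{\left(X,W \right)} = - \frac{2}{153}$
$\left(-3 + 3\right) A{\left(f{\left(7,8 \right)},57 \right)} = \left(-3 + 3\right) \left(- \frac{2}{153}\right) = 0 \left(- \frac{2}{153}\right) = 0$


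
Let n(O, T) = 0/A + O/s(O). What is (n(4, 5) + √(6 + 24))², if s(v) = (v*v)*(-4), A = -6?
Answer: 7681/256 - √30/8 ≈ 29.319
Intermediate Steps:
s(v) = -4*v² (s(v) = v²*(-4) = -4*v²)
n(O, T) = -1/(4*O) (n(O, T) = 0/(-6) + O/((-4*O²)) = 0*(-⅙) + O*(-1/(4*O²)) = 0 - 1/(4*O) = -1/(4*O))
(n(4, 5) + √(6 + 24))² = (-¼/4 + √(6 + 24))² = (-¼*¼ + √30)² = (-1/16 + √30)²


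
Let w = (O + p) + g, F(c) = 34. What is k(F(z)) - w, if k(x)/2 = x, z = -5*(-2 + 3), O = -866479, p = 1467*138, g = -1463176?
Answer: 2127277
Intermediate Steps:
p = 202446
z = -5 (z = -5*1 = -5)
k(x) = 2*x
w = -2127209 (w = (-866479 + 202446) - 1463176 = -664033 - 1463176 = -2127209)
k(F(z)) - w = 2*34 - 1*(-2127209) = 68 + 2127209 = 2127277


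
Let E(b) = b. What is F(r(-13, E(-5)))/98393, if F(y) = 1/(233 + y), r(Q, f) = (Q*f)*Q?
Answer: -1/60216516 ≈ -1.6607e-8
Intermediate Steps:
r(Q, f) = f*Q²
F(r(-13, E(-5)))/98393 = 1/((233 - 5*(-13)²)*98393) = (1/98393)/(233 - 5*169) = (1/98393)/(233 - 845) = (1/98393)/(-612) = -1/612*1/98393 = -1/60216516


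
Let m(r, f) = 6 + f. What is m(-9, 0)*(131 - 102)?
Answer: 174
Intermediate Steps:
m(-9, 0)*(131 - 102) = (6 + 0)*(131 - 102) = 6*29 = 174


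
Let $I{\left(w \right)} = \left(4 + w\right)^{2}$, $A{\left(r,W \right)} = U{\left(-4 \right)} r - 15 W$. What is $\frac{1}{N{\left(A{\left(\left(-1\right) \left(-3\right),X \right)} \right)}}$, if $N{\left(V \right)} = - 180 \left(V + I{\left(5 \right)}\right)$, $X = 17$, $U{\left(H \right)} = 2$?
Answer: $\frac{1}{30240} \approx 3.3069 \cdot 10^{-5}$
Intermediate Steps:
$A{\left(r,W \right)} = - 15 W + 2 r$ ($A{\left(r,W \right)} = 2 r - 15 W = - 15 W + 2 r$)
$N{\left(V \right)} = -14580 - 180 V$ ($N{\left(V \right)} = - 180 \left(V + \left(4 + 5\right)^{2}\right) = - 180 \left(V + 9^{2}\right) = - 180 \left(V + 81\right) = - 180 \left(81 + V\right) = -14580 - 180 V$)
$\frac{1}{N{\left(A{\left(\left(-1\right) \left(-3\right),X \right)} \right)}} = \frac{1}{-14580 - 180 \left(\left(-15\right) 17 + 2 \left(\left(-1\right) \left(-3\right)\right)\right)} = \frac{1}{-14580 - 180 \left(-255 + 2 \cdot 3\right)} = \frac{1}{-14580 - 180 \left(-255 + 6\right)} = \frac{1}{-14580 - -44820} = \frac{1}{-14580 + 44820} = \frac{1}{30240}$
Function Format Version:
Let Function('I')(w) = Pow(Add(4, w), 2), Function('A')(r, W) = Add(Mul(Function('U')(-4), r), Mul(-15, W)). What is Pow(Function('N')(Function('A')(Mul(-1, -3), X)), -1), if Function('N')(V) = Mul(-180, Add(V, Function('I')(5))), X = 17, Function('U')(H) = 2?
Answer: Rational(1, 30240) ≈ 3.3069e-5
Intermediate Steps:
Function('A')(r, W) = Add(Mul(-15, W), Mul(2, r)) (Function('A')(r, W) = Add(Mul(2, r), Mul(-15, W)) = Add(Mul(-15, W), Mul(2, r)))
Function('N')(V) = Add(-14580, Mul(-180, V)) (Function('N')(V) = Mul(-180, Add(V, Pow(Add(4, 5), 2))) = Mul(-180, Add(V, Pow(9, 2))) = Mul(-180, Add(V, 81)) = Mul(-180, Add(81, V)) = Add(-14580, Mul(-180, V)))
Pow(Function('N')(Function('A')(Mul(-1, -3), X)), -1) = Pow(Add(-14580, Mul(-180, Add(Mul(-15, 17), Mul(2, Mul(-1, -3))))), -1) = Pow(Add(-14580, Mul(-180, Add(-255, Mul(2, 3)))), -1) = Pow(Add(-14580, Mul(-180, Add(-255, 6))), -1) = Pow(Add(-14580, Mul(-180, -249)), -1) = Pow(Add(-14580, 44820), -1) = Pow(30240, -1) = Rational(1, 30240)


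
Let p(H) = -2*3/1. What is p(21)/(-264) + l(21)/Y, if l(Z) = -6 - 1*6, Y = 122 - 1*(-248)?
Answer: -79/8140 ≈ -0.0097052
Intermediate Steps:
Y = 370 (Y = 122 + 248 = 370)
p(H) = -6 (p(H) = -6*1 = -6)
l(Z) = -12 (l(Z) = -6 - 6 = -12)
p(21)/(-264) + l(21)/Y = -6/(-264) - 12/370 = -6*(-1/264) - 12*1/370 = 1/44 - 6/185 = -79/8140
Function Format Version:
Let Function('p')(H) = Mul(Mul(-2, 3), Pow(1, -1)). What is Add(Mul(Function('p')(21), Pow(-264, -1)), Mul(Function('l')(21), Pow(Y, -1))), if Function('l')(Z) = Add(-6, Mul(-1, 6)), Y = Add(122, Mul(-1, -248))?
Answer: Rational(-79, 8140) ≈ -0.0097052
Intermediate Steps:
Y = 370 (Y = Add(122, 248) = 370)
Function('p')(H) = -6 (Function('p')(H) = Mul(-6, 1) = -6)
Function('l')(Z) = -12 (Function('l')(Z) = Add(-6, -6) = -12)
Add(Mul(Function('p')(21), Pow(-264, -1)), Mul(Function('l')(21), Pow(Y, -1))) = Add(Mul(-6, Pow(-264, -1)), Mul(-12, Pow(370, -1))) = Add(Mul(-6, Rational(-1, 264)), Mul(-12, Rational(1, 370))) = Add(Rational(1, 44), Rational(-6, 185)) = Rational(-79, 8140)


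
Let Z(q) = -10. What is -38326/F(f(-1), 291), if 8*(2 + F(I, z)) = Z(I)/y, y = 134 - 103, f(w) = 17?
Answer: 4752424/253 ≈ 18784.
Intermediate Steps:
y = 31
F(I, z) = -253/124 (F(I, z) = -2 + (-10/31)/8 = -2 + (-10*1/31)/8 = -2 + (⅛)*(-10/31) = -2 - 5/124 = -253/124)
-38326/F(f(-1), 291) = -38326/(-253/124) = -38326*(-124/253) = 4752424/253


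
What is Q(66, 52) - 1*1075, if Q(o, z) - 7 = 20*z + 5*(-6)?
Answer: -58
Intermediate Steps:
Q(o, z) = -23 + 20*z (Q(o, z) = 7 + (20*z + 5*(-6)) = 7 + (20*z - 30) = 7 + (-30 + 20*z) = -23 + 20*z)
Q(66, 52) - 1*1075 = (-23 + 20*52) - 1*1075 = (-23 + 1040) - 1075 = 1017 - 1075 = -58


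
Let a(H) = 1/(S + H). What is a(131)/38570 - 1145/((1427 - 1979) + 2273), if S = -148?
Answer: -750766771/1128442490 ≈ -0.66531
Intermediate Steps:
a(H) = 1/(-148 + H)
a(131)/38570 - 1145/((1427 - 1979) + 2273) = 1/((-148 + 131)*38570) - 1145/((1427 - 1979) + 2273) = (1/38570)/(-17) - 1145/(-552 + 2273) = -1/17*1/38570 - 1145/1721 = -1/655690 - 1145*1/1721 = -1/655690 - 1145/1721 = -750766771/1128442490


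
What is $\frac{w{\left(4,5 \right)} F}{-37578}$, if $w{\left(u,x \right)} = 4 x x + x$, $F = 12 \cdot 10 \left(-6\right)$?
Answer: $\frac{12600}{6263} \approx 2.0118$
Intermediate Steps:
$F = -720$ ($F = 120 \left(-6\right) = -720$)
$w{\left(u,x \right)} = x + 4 x^{2}$ ($w{\left(u,x \right)} = 4 x^{2} + x = x + 4 x^{2}$)
$\frac{w{\left(4,5 \right)} F}{-37578} = \frac{5 \left(1 + 4 \cdot 5\right) \left(-720\right)}{-37578} = 5 \left(1 + 20\right) \left(-720\right) \left(- \frac{1}{37578}\right) = 5 \cdot 21 \left(-720\right) \left(- \frac{1}{37578}\right) = 105 \left(-720\right) \left(- \frac{1}{37578}\right) = \left(-75600\right) \left(- \frac{1}{37578}\right) = \frac{12600}{6263}$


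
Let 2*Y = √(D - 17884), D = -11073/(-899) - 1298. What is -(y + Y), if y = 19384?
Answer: -19384 - 7*I*√316182795/1798 ≈ -19384.0 - 69.227*I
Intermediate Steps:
D = -1155829/899 (D = -11073*(-1/899) - 1298 = 11073/899 - 1298 = -1155829/899 ≈ -1285.7)
Y = 7*I*√316182795/1798 (Y = √(-1155829/899 - 17884)/2 = √(-17233545/899)/2 = (7*I*√316182795/899)/2 = 7*I*√316182795/1798 ≈ 69.227*I)
-(y + Y) = -(19384 + 7*I*√316182795/1798) = -19384 - 7*I*√316182795/1798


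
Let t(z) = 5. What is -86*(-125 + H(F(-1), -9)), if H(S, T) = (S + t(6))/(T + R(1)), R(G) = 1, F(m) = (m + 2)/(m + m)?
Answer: 86387/8 ≈ 10798.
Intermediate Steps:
F(m) = (2 + m)/(2*m) (F(m) = (2 + m)/((2*m)) = (2 + m)*(1/(2*m)) = (2 + m)/(2*m))
H(S, T) = (5 + S)/(1 + T) (H(S, T) = (S + 5)/(T + 1) = (5 + S)/(1 + T))
-86*(-125 + H(F(-1), -9)) = -86*(-125 + (5 + (½)*(2 - 1)/(-1))/(1 - 9)) = -86*(-125 + (5 + (½)*(-1)*1)/(-8)) = -86*(-125 - (5 - ½)/8) = -86*(-125 - ⅛*9/2) = -86*(-125 - 9/16) = -86*(-2009/16) = 86387/8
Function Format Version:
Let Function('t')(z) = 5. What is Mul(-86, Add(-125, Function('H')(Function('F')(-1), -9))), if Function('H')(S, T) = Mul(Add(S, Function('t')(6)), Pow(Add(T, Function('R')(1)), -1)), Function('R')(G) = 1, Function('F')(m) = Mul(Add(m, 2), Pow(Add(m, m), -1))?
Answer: Rational(86387, 8) ≈ 10798.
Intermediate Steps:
Function('F')(m) = Mul(Rational(1, 2), Pow(m, -1), Add(2, m)) (Function('F')(m) = Mul(Add(2, m), Pow(Mul(2, m), -1)) = Mul(Add(2, m), Mul(Rational(1, 2), Pow(m, -1))) = Mul(Rational(1, 2), Pow(m, -1), Add(2, m)))
Function('H')(S, T) = Mul(Pow(Add(1, T), -1), Add(5, S)) (Function('H')(S, T) = Mul(Add(S, 5), Pow(Add(T, 1), -1)) = Mul(Add(5, S), Pow(Add(1, T), -1)) = Mul(Pow(Add(1, T), -1), Add(5, S)))
Mul(-86, Add(-125, Function('H')(Function('F')(-1), -9))) = Mul(-86, Add(-125, Mul(Pow(Add(1, -9), -1), Add(5, Mul(Rational(1, 2), Pow(-1, -1), Add(2, -1)))))) = Mul(-86, Add(-125, Mul(Pow(-8, -1), Add(5, Mul(Rational(1, 2), -1, 1))))) = Mul(-86, Add(-125, Mul(Rational(-1, 8), Add(5, Rational(-1, 2))))) = Mul(-86, Add(-125, Mul(Rational(-1, 8), Rational(9, 2)))) = Mul(-86, Add(-125, Rational(-9, 16))) = Mul(-86, Rational(-2009, 16)) = Rational(86387, 8)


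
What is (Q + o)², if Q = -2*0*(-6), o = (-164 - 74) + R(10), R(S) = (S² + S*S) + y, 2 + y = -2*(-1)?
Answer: 1444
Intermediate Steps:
y = 0 (y = -2 - 2*(-1) = -2 + 2 = 0)
R(S) = 2*S² (R(S) = (S² + S*S) + 0 = (S² + S²) + 0 = 2*S² + 0 = 2*S²)
o = -38 (o = (-164 - 74) + 2*10² = -238 + 2*100 = -238 + 200 = -38)
Q = 0 (Q = 0*(-6) = 0)
(Q + o)² = (0 - 38)² = (-38)² = 1444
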